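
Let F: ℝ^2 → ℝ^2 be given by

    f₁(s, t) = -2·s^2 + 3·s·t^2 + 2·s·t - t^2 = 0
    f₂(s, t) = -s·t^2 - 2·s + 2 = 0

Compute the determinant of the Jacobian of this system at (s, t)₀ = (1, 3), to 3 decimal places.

-20.000

J = [[-4·s + 3·t^2 + 2·t, 6·s·t + 2·s - 2·t], [-t^2 - 2, -2·s·t]].
At the point, J = [[29.000, 14.000], [-11.000, -6.000]].
det J = -20.000.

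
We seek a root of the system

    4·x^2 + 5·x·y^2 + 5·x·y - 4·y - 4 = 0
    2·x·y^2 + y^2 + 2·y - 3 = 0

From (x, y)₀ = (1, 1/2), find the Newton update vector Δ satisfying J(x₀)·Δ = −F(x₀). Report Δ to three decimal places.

(-0.291, 0.279)

At (1, 1/2): F = (1.750, -1.250).
Jacobian J = [[8·x + 5·y^2 + 5·y, 10·x·y + 5·x - 4], [2·y^2, 4·x·y + 2·y + 2]].
At the point, J = [[11.750, 6.000], [0.500, 5.000]] (det J = 55.750).
Solving J·Δ = −F gives Δ = (-0.291, 0.279).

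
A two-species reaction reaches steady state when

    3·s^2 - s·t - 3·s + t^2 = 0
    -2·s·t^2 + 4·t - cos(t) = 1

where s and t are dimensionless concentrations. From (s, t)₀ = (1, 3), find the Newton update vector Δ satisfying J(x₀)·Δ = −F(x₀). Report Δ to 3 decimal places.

(0.190, -1.200)

At (1, 3): F = (6.000, -6.01001).
Jacobian J = [[6·s - t - 3, -s + 2·t], [-2·t^2, -4·s·t + sin(t) + 4]].
At the point, J = [[0.000, 5.000], [-18.000, -7.85888]] (det J = 90.000).
Solving J·Δ = −F gives Δ = (0.190, -1.200).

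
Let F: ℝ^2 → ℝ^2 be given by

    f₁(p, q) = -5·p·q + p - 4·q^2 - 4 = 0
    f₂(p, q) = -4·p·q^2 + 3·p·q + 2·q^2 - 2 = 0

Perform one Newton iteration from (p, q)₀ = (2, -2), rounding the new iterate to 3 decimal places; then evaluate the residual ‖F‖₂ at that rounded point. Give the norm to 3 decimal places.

11.884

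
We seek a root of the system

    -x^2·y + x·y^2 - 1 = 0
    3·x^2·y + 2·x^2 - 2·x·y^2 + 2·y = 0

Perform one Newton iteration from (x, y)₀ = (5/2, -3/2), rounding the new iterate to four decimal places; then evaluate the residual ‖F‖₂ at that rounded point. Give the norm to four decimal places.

At (5/2, -3/2): F = (14.0000, -29.8750).
Jacobian J = [[-2·x·y + y^2, -x^2 + 2·x·y], [6·x·y + 4·x - 2·y^2, 3·x^2 - 4·x·y + 2]].
At the point, J = [[9.7500, -13.7500], [-17.0000, 35.7500]] (det J = 114.8125).
Solving J·Δ = −F gives Δ = (-0.7814, 0.4641).
Then the next iterate is (x, y)₁ = (1.7186, -1.0359).
Re-evaluating at (1.7186, -1.0359): F = (3.903830, -9.031908), so ‖F‖₂ = 9.8395.

9.8395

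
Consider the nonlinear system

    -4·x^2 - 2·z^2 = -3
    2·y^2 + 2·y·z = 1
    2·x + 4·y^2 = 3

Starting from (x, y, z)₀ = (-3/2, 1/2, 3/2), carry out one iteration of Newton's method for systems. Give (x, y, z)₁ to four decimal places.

At (-3/2, 1/2, 3/2): F = (-10.5000, 1.0000, -5.0000).
Jacobian J = [[-8·x, 0, -4·z], [0, 4·y + 2·z, 2·y], [2, 8·y, 0]].
At the point, J = [[12.0000, 0.0000, -6.0000], [0.0000, 5.0000, 1.0000], [2.0000, 4.0000, 0.0000]] (det J = 12.0000).
Solving J·Δ = −F gives Δ = (11.0000, -4.2500, 20.2500).
Then the next iterate is (x, y, z)₁ = (9.5000, -3.7500, 21.7500).

(9.5000, -3.7500, 21.7500)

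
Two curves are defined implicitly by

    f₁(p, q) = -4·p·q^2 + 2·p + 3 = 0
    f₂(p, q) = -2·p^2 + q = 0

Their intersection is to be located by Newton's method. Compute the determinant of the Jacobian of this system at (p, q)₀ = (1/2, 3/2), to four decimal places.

-19.0000

J = [[-4·q^2 + 2, -8·p·q], [-4·p, 1]].
At the point, J = [[-7.0000, -6.0000], [-2.0000, 1.0000]].
det J = -19.0000.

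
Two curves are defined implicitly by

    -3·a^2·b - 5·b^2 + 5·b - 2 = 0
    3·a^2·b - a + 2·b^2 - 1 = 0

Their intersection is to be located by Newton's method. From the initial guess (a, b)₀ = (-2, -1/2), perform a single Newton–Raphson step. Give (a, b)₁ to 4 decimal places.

(-2.1300, 0.0150)

At (-2, -1/2): F = (0.2500, -4.5000).
Jacobian J = [[-6·a·b, -3·a^2 - 10·b + 5], [6·a·b - 1, 3·a^2 + 4·b]].
At the point, J = [[-6.0000, -2.0000], [5.0000, 10.0000]] (det J = -50.0000).
Solving J·Δ = −F gives Δ = (-0.1300, 0.5150).
Then the next iterate is (a, b)₁ = (-2.1300, 0.0150).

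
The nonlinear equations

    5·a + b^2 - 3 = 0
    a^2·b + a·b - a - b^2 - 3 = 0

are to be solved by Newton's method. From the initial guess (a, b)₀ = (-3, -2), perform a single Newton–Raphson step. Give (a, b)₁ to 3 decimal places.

(-0.628, -2.535)

At (-3, -2): F = (-14.000, -16.000).
Jacobian J = [[5, 2·b], [2·a·b + b - 1, a^2 + a - 2·b]].
At the point, J = [[5.000, -4.000], [9.000, 10.000]] (det J = 86.000).
Solving J·Δ = −F gives Δ = (2.372, -0.535).
Then the next iterate is (a, b)₁ = (-0.628, -2.535).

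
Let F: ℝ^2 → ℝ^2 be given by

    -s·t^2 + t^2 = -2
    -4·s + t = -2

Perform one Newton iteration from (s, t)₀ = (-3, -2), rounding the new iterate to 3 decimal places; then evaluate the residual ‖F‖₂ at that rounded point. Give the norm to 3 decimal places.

4.474

At (-3, -2): F = (18.000, 12.000).
Jacobian J = [[-t^2, -2·s·t + 2·t], [-4, 1]].
At the point, J = [[-4.000, -16.000], [-4.000, 1.000]] (det J = -68.000).
Solving J·Δ = −F gives Δ = (3.088, 0.353).
Then the next iterate is (s, t)₁ = (0.088, -1.647).
Re-evaluating at (0.088, -1.647): F = (4.47390, 0.001), so ‖F‖₂ = 4.474.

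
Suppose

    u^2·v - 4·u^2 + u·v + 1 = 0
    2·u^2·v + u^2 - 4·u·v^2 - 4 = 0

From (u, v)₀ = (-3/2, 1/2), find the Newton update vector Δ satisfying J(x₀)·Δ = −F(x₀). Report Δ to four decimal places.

At (-3/2, 1/2): F = (-7.6250, 2.0000).
Jacobian J = [[2·u·v - 8·u + v, u^2 + u], [4·u·v + 2·u - 4·v^2, 2·u^2 - 8·u·v]].
At the point, J = [[11.0000, 0.7500], [-7.0000, 10.5000]] (det J = 120.7500).
Solving J·Δ = −F gives Δ = (0.6755, 0.2598).

(0.6755, 0.2598)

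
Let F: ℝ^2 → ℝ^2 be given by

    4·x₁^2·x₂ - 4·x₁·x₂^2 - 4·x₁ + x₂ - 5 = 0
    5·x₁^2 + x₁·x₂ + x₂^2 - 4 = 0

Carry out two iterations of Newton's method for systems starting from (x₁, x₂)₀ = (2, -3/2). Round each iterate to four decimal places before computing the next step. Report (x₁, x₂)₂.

(0.9856, 0.2088)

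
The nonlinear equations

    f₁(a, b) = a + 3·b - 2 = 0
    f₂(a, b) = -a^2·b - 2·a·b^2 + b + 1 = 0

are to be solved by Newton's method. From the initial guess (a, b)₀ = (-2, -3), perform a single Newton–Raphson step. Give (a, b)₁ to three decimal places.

(-5.381, 2.460)

At (-2, -3): F = (-13.000, 46.000).
Jacobian J = [[1, 3], [-2·a·b - 2·b^2, -a^2 - 4·a·b + 1]].
At the point, J = [[1.000, 3.000], [-30.000, -27.000]] (det J = 63.000).
Solving J·Δ = −F gives Δ = (-3.381, 5.460).
Then the next iterate is (a, b)₁ = (-5.381, 2.460).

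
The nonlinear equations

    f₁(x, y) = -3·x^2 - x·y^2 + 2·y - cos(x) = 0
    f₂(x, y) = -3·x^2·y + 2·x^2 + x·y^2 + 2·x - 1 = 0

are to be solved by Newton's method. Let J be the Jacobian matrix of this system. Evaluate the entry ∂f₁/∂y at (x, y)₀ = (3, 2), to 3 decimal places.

∂f₁/∂y = -2·x·y + 2.
At (3, 2) this is -10.000.

-10.000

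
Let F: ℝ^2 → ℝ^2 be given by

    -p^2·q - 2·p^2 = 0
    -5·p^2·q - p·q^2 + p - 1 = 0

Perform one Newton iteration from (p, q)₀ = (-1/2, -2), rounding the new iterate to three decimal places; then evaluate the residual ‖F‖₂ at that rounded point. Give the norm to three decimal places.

At (-1/2, -2): F = (0.000, 3.000).
Jacobian J = [[-2·p·q - 4·p, -p^2], [-10·p·q - q^2 + 1, -5·p^2 - 2·p·q]].
At the point, J = [[0.000, -0.250], [-13.000, -3.250]] (det J = -3.250).
Solving J·Δ = −F gives Δ = (0.231, 0.000).
Then the next iterate is (p, q)₁ = (-0.269, -2.000).
Re-evaluating at (-0.269, -2.000): F = (0.000, 0.53061), so ‖F‖₂ = 0.531.

0.531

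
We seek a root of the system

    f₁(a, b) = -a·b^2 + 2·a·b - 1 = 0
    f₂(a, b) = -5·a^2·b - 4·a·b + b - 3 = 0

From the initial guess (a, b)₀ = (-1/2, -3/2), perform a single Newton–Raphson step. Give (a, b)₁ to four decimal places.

(-1.3671, 0.9710)

At (-1/2, -3/2): F = (1.6250, -5.6250).
Jacobian J = [[-b^2 + 2·b, -2·a·b + 2·a], [-10·a·b - 4·b, -5·a^2 - 4·a + 1]].
At the point, J = [[-5.2500, -2.5000], [-1.5000, 1.7500]] (det J = -12.9375).
Solving J·Δ = −F gives Δ = (-0.8671, 2.4710).
Then the next iterate is (a, b)₁ = (-1.3671, 0.9710).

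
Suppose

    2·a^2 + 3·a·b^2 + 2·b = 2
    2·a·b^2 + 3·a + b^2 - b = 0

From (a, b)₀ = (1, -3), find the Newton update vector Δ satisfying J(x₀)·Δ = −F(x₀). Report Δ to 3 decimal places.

(0.510, 2.300)

At (1, -3): F = (21.000, 33.000).
Jacobian J = [[4·a + 3·b^2, 6·a·b + 2], [2·b^2 + 3, 4·a·b + 2·b - 1]].
At the point, J = [[31.000, -16.000], [21.000, -19.000]] (det J = -253.000).
Solving J·Δ = −F gives Δ = (0.510, 2.300).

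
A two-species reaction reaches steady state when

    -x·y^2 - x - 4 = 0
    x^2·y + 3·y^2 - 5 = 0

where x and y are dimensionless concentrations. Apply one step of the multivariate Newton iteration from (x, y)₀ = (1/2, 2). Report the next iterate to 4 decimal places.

(-0.6288, 1.5721)

At (1/2, 2): F = (-6.5000, 7.5000).
Jacobian J = [[-y^2 - 1, -2·x·y], [2·x·y, x^2 + 6·y]].
At the point, J = [[-5.0000, -2.0000], [2.0000, 12.2500]] (det J = -57.2500).
Solving J·Δ = −F gives Δ = (-1.1288, -0.4279).
Then the next iterate is (x, y)₁ = (-0.6288, 1.5721).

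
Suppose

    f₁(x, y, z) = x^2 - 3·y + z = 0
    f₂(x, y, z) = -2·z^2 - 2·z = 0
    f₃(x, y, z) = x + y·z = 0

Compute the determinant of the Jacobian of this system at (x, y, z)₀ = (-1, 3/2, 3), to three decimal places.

-42.000

J = [[2·x, -3, 1], [0, 0, -4·z - 2], [1, z, y]].
At the point, J = [[-2.000, -3.000, 1.000], [0.000, 0.000, -14.000], [1.000, 3.000, 1.500]].
det J = -42.000.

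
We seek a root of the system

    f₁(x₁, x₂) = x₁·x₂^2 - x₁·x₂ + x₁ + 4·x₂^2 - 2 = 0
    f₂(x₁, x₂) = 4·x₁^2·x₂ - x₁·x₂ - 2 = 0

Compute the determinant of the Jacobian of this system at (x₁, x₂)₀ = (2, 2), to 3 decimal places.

J = [[x₂^2 - x₂ + 1, 2·x₁·x₂ - x₁ + 8·x₂], [8·x₁·x₂ - x₂, 4·x₁^2 - x₁]].
At the point, J = [[3.000, 22.000], [30.000, 14.000]].
det J = -618.000.

-618.000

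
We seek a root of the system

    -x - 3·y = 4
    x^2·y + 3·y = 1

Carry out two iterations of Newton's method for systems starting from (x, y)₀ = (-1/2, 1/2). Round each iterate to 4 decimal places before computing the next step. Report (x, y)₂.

At (-1/2, 1/2): F = (-5.0000, 0.6250).
Jacobian J = [[-1, -3], [2·x·y, x^2 + 3]].
At the point, J = [[-1.0000, -3.0000], [-0.5000, 3.2500]] (det J = -4.7500).
Solving J·Δ = −F gives Δ = (-3.0263, -0.6579).
Then the next iterate is (x, y)₁ = (-3.5263, -0.1579).
Round to (-3.5263, -0.1579) and repeat: F = (0.0000, -3.437154), J = [[-1.0000, -3.0000], [1.113606, 15.434792]].
Δ = (-0.8526, 0.2842), so (x, y)₂ = (-4.3789, 0.1263).

(-4.3789, 0.1263)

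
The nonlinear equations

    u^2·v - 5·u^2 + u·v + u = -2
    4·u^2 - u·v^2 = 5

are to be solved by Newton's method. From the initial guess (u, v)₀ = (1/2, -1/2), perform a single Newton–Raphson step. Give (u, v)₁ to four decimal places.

(1.1647, 2.7647)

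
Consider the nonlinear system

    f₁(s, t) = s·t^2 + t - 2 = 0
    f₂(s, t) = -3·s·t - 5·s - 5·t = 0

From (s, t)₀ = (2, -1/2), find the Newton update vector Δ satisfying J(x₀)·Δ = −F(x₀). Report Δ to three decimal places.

(2.800, -1.300)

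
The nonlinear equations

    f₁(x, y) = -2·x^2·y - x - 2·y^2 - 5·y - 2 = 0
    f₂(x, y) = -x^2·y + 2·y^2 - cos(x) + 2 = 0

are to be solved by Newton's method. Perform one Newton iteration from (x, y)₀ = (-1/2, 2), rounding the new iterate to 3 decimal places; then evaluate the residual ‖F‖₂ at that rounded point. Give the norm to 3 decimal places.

7.487

At (-1/2, 2): F = (-20.500, 8.62242).
Jacobian J = [[-4·x·y - 1, -2·x^2 - 4·y - 5], [-2·x·y + sin(x), -x^2 + 4·y]].
At the point, J = [[3.000, -13.500], [1.52057, 7.750]] (det J = 43.77776).
Solving J·Δ = −F gives Δ = (0.970, -1.303).
Then the next iterate is (x, y)₁ = (0.470, 0.697).
Re-evaluating at (0.470, 0.697): F = (-7.23455, 1.92608), so ‖F‖₂ = 7.487.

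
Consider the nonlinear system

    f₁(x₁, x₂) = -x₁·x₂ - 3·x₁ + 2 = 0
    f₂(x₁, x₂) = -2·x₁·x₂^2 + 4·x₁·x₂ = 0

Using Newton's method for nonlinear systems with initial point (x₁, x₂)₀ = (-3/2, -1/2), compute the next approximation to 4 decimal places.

(0.6857, -0.6905)

At (-3/2, -1/2): F = (5.7500, 3.7500).
Jacobian J = [[-x₂ - 3, -x₁], [-2·x₂^2 + 4·x₂, -4·x₁·x₂ + 4·x₁]].
At the point, J = [[-2.5000, 1.5000], [-2.5000, -9.0000]] (det J = 26.2500).
Solving J·Δ = −F gives Δ = (2.1857, -0.1905).
Then the next iterate is (x₁, x₂)₁ = (0.6857, -0.6905).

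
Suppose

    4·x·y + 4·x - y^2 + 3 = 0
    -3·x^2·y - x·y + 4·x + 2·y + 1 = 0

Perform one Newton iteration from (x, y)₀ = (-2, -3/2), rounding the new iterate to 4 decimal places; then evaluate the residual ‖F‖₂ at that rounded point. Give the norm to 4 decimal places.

3.9189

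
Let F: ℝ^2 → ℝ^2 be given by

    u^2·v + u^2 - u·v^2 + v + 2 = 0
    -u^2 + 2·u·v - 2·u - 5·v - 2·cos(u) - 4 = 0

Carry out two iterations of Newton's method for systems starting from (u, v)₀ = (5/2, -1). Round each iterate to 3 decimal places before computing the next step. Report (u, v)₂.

At (5/2, -1): F = (-1.500, -13.64771).
Jacobian J = [[2·u·v + 2·u - v^2, u^2 - 2·u·v + 1], [-2·u + 2·v + 2·sin(u) - 2, 2·u - 5]].
At the point, J = [[-1.000, 12.250], [-7.80306, 0.000]] (det J = 95.58743).
Solving J·Δ = −F gives Δ = (-1.749, -0.020).
Then the next iterate is (u, v)₁ = (0.751, -1.020).
Round to (0.751, -1.020) and repeat: F = (0.18738, -3.96005), J = [[-1.07044, 3.09604], [-4.17726, -3.498]].
Δ = (-0.696, -0.301), so (u, v)₂ = (0.055, -1.321).

(0.055, -1.321)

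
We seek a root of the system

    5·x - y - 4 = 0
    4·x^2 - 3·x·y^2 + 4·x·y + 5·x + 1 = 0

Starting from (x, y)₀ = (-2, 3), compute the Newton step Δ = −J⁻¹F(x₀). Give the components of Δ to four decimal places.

At (-2, 3): F = (-17.0000, 37.0000).
Jacobian J = [[5, -1], [8·x - 3·y^2 + 4·y + 5, -6·x·y + 4·x]].
At the point, J = [[5.0000, -1.0000], [-26.0000, 28.0000]] (det J = 114.0000).
Solving J·Δ = −F gives Δ = (3.8509, 2.2544).

(3.8509, 2.2544)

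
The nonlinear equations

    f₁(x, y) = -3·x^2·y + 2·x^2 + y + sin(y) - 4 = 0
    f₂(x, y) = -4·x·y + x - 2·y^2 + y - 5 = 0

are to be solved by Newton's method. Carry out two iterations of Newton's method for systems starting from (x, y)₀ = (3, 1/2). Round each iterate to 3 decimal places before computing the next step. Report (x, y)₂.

At (3, 1/2): F = (1.47943, -8.000).
Jacobian J = [[-6·x·y + 4·x, -3·x^2 + cos(y) + 1], [-4·y + 1, -4·x - 4·y + 1]].
At the point, J = [[3.000, -25.12242], [-1.000, -13.000]] (det J = -64.12242).
Solving J·Δ = −F gives Δ = (-3.434, -0.351).
Then the next iterate is (x, y)₁ = (-0.434, 0.149).
Round to (-0.434, 0.149) and repeat: F = (-3.41003, -5.07074), J = [[-1.34800, 1.42385], [0.404, 2.140]].
Δ = (-0.022, 2.374), so (x, y)₂ = (-0.456, 2.523).

(-0.456, 2.523)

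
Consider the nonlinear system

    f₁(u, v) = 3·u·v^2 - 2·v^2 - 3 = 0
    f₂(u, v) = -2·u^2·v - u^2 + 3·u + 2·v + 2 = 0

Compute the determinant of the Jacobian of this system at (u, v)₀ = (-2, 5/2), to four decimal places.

J = [[3·v^2, 6·u·v - 4·v], [-4·u·v - 2·u + 3, -2·u^2 + 2]].
At the point, J = [[18.7500, -40.0000], [27.0000, -6.0000]].
det J = 967.5000.

967.5000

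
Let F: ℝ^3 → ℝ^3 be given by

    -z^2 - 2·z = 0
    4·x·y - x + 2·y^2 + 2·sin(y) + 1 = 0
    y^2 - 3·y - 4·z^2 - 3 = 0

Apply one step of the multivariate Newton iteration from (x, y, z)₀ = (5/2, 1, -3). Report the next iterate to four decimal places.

(114.0570, -22.0000, -2.2500)

At (5/2, 1, -3): F = (-3.0000, 12.182942, -41.0000).
Jacobian J = [[0, 0, -2·z - 2], [4·y - 1, 4·x + 4·y + 2·cos(y), 0], [0, 2·y - 3, -8·z]].
At the point, J = [[0.0000, 0.0000, 4.0000], [3.0000, 15.080605, 0.0000], [0.0000, -1.0000, 24.0000]] (det J = -12.0000).
Solving J·Δ = −F gives Δ = (111.5570, -23.0000, 0.7500).
Then the next iterate is (x, y, z)₁ = (114.0570, -22.0000, -2.2500).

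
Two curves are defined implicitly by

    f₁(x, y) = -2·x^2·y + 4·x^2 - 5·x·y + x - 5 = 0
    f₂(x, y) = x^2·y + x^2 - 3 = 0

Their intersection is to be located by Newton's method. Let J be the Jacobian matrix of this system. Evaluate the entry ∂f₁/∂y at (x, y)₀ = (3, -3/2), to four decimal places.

∂f₁/∂y = -2·x^2 - 5·x.
At (3, -3/2) this is -33.0000.

-33.0000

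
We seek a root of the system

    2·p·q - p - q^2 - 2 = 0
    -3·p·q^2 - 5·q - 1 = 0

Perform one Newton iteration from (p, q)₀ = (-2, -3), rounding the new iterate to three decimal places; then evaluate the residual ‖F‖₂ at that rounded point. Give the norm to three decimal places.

At (-2, -3): F = (3.000, 68.000).
Jacobian J = [[2·q - 1, 2·p - 2·q], [-3·q^2, -6·p·q - 5]].
At the point, J = [[-7.000, 2.000], [-27.000, -41.000]] (det J = 341.000).
Solving J·Δ = −F gives Δ = (0.760, 1.158).
Then the next iterate is (p, q)₁ = (-1.240, -1.842).
Re-evaluating at (-1.240, -1.842): F = (0.41520, 20.83183), so ‖F‖₂ = 20.836.

20.836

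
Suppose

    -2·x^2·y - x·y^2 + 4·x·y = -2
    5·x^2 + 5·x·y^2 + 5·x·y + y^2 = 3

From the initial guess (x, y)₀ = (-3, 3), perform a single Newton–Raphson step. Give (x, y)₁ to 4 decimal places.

(-1.7172, 2.0857)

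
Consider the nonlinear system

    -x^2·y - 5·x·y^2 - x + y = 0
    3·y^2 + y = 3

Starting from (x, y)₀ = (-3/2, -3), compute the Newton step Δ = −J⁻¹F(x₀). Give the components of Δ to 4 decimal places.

At (-3/2, -3): F = (72.7500, 21.0000).
Jacobian J = [[-2·x·y - 5·y^2 - 1, -x^2 - 10·x·y + 1], [0, 6·y + 1]].
At the point, J = [[-55.0000, -46.2500], [0.0000, -17.0000]] (det J = 935.0000).
Solving J·Δ = −F gives Δ = (0.2840, 1.2353).

(0.2840, 1.2353)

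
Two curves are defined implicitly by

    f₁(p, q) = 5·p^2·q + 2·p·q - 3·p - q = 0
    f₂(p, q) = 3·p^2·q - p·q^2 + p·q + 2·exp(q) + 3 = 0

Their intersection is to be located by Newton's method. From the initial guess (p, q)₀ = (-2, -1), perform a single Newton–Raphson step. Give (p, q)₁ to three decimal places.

(-1.932, -0.468)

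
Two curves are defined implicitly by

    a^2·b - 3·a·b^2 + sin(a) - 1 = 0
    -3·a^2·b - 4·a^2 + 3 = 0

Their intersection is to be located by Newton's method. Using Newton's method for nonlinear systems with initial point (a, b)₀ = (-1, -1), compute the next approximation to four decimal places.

(-1.8370, -0.8913)

At (-1, -1): F = (0.158529, 2.0000).
Jacobian J = [[2·a·b - 3·b^2 + cos(a), a^2 - 6·a·b], [-6·a·b - 8·a, -3·a^2]].
At the point, J = [[-0.459698, -5.0000], [2.0000, -3.0000]] (det J = 11.379093).
Solving J·Δ = −F gives Δ = (-0.8370, 0.1087).
Then the next iterate is (a, b)₁ = (-1.8370, -0.8913).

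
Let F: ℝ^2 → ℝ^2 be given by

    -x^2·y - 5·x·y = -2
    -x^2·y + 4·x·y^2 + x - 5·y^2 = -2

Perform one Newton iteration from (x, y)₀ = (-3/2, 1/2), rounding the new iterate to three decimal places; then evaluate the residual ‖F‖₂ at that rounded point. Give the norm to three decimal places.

102.703

At (-3/2, 1/2): F = (4.625, -3.375).
Jacobian J = [[-2·x·y - 5·y, -x^2 - 5·x], [-2·x·y + 4·y^2 + 1, -x^2 + 8·x·y - 10·y]].
At the point, J = [[-1.000, 5.250], [3.500, -13.250]] (det J = -5.125).
Solving J·Δ = −F gives Δ = (-8.500, -2.500).
Then the next iterate is (x, y)₁ = (-10.000, -2.000).
Re-evaluating at (-10.000, -2.000): F = (102.000, 12.000), so ‖F‖₂ = 102.703.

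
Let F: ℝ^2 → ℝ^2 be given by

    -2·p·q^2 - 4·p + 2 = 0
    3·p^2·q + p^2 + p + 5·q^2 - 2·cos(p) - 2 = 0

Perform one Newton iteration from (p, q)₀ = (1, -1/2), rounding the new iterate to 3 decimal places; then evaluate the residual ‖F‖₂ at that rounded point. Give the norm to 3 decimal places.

22.870

At (1, -1/2): F = (-2.500, -1.33060).
Jacobian J = [[-2·q^2 - 4, -4·p·q], [6·p·q + 2·p + 2·sin(p) + 1, 3·p^2 + 10·q]].
At the point, J = [[-4.500, 2.000], [1.68294, -2.000]] (det J = 5.63412).
Solving J·Δ = −F gives Δ = (-1.360, -1.810).
Then the next iterate is (p, q)₁ = (-0.360, -2.310).
Re-evaluating at (-0.360, -2.310): F = (7.28199, 21.68018), so ‖F‖₂ = 22.870.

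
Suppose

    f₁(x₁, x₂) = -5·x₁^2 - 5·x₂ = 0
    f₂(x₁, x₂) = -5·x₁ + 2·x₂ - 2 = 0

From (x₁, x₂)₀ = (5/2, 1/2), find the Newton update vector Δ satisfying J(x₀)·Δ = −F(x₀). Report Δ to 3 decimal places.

(-1.800, 2.250)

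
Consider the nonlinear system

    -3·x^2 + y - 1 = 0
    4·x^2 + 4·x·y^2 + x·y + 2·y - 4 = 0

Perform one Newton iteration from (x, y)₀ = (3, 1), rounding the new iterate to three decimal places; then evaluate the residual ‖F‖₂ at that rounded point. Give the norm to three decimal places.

13.596

At (3, 1): F = (-27.000, 49.000).
Jacobian J = [[-6·x, 1], [8·x + 4·y^2 + y, 8·x·y + x + 2]].
At the point, J = [[-18.000, 1.000], [29.000, 29.000]] (det J = -551.000).
Solving J·Δ = −F gives Δ = (-1.510, -0.180).
Then the next iterate is (x, y)₁ = (1.490, 0.820).
Re-evaluating at (1.490, 0.820): F = (-6.84030, 11.74970), so ‖F‖₂ = 13.596.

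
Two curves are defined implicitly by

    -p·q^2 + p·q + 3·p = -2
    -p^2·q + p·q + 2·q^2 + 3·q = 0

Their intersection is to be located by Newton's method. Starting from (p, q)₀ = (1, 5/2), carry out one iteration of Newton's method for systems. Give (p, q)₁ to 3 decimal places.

(5.873, 1.899)

At (1, 5/2): F = (1.250, 20.000).
Jacobian J = [[-q^2 + q + 3, -2·p·q + p], [-2·p·q + q, -p^2 + p + 4·q + 3]].
At the point, J = [[-0.750, -4.000], [-2.500, 13.000]] (det J = -19.750).
Solving J·Δ = −F gives Δ = (4.873, -0.601).
Then the next iterate is (p, q)₁ = (5.873, 1.899).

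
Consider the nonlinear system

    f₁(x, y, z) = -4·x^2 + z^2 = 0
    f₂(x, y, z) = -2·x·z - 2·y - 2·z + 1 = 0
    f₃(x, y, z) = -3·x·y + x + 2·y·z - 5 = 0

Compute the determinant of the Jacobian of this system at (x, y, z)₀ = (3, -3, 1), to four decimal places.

J = [[-8·x, 0, 2·z], [-2·z, -2, -2·x - 2], [-3·y + 1, -3·x + 2·z, 2·y]].
At the point, J = [[-24.0000, 0.0000, 2.0000], [-2.0000, -2.0000, -8.0000], [10.0000, -7.0000, -6.0000]].
det J = 1124.0000.

1124.0000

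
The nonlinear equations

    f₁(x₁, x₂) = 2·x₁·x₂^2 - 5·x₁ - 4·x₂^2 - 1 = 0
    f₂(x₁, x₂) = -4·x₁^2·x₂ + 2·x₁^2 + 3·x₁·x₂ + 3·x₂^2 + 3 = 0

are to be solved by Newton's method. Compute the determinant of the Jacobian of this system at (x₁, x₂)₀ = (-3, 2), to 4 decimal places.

1581.0000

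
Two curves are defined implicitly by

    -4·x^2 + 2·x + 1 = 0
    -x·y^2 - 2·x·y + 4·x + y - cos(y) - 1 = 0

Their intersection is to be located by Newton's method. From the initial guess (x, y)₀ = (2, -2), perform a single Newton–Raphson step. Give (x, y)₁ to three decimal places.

At (2, -2): F = (-11.000, 5.41615).
Jacobian J = [[-8·x + 2, 0], [-y^2 - 2·y + 4, -2·x·y - 2·x + sin(y) + 1]].
At the point, J = [[-14.000, 0.000], [4.000, 4.09070]] (det J = -57.26984).
Solving J·Δ = −F gives Δ = (-0.786, -0.556).
Then the next iterate is (x, y)₁ = (1.214, -2.556).

(1.214, -2.556)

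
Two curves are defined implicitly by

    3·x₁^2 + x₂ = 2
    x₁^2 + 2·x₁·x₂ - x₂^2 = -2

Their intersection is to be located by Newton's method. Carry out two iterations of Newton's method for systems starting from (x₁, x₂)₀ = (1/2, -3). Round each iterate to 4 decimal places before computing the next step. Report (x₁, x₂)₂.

At (1/2, -3): F = (-4.2500, -9.7500).
Jacobian J = [[6·x₁, 1], [2·x₁ + 2·x₂, 2·x₁ - 2·x₂]].
At the point, J = [[3.0000, 1.0000], [-5.0000, 7.0000]] (det J = 26.0000).
Solving J·Δ = −F gives Δ = (0.7692, 1.9423).
Then the next iterate is (x₁, x₂)₁ = (1.2692, -1.0577).
Round to (1.2692, -1.0577) and repeat: F = (1.774906, -0.192726), J = [[7.6152, 1.0000], [0.4230, 4.6538]].
Δ = (-0.2414, 0.0634), so (x₁, x₂)₂ = (1.0278, -0.9943).

(1.0278, -0.9943)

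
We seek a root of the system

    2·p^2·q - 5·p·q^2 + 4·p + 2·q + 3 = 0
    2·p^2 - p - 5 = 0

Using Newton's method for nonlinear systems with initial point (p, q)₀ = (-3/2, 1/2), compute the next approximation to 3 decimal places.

At (-3/2, 1/2): F = (2.125, 1.000).
Jacobian J = [[4·p·q - 5·q^2 + 4, 2·p^2 - 10·p·q + 2], [4·p - 1, 0]].
At the point, J = [[-0.250, 14.000], [-7.000, 0.000]] (det J = 98.000).
Solving J·Δ = −F gives Δ = (0.143, -0.149).
Then the next iterate is (p, q)₁ = (-1.357, 0.351).

(-1.357, 0.351)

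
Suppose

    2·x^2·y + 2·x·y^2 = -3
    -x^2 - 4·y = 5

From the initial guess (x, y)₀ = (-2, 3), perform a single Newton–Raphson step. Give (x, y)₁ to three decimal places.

(1.409, 1.159)

At (-2, 3): F = (-9.000, -21.000).
Jacobian J = [[4·x·y + 2·y^2, 2·x^2 + 4·x·y], [-2·x, -4]].
At the point, J = [[-6.000, -16.000], [4.000, -4.000]] (det J = 88.000).
Solving J·Δ = −F gives Δ = (3.409, -1.841).
Then the next iterate is (x, y)₁ = (1.409, 1.159).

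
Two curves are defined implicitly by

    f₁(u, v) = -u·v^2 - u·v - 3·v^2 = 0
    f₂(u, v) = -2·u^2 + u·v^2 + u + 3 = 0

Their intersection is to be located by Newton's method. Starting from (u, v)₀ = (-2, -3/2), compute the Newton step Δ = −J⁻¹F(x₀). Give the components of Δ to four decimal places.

At (-2, -3/2): F = (-5.2500, -11.5000).
Jacobian J = [[-v^2 - v, -2·u·v - u - 6·v], [-4·u + v^2 + 1, 2·u·v]].
At the point, J = [[-0.7500, 5.0000], [11.2500, 6.0000]] (det J = -60.7500).
Solving J·Δ = −F gives Δ = (0.4280, 1.1142).

(0.4280, 1.1142)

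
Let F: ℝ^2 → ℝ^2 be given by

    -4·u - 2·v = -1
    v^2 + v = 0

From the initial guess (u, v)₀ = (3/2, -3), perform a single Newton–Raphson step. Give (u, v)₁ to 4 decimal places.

(1.1500, -1.8000)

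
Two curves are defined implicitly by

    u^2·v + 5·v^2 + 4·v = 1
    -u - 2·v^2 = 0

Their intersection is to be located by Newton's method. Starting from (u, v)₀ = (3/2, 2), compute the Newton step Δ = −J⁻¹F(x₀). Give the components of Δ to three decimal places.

At (3/2, 2): F = (31.500, -9.500).
Jacobian J = [[2·u·v, u^2 + 10·v + 4], [-1, -4·v]].
At the point, J = [[6.000, 26.250], [-1.000, -8.000]] (det J = -21.750).
Solving J·Δ = −F gives Δ = (-0.121, -1.172).

(-0.121, -1.172)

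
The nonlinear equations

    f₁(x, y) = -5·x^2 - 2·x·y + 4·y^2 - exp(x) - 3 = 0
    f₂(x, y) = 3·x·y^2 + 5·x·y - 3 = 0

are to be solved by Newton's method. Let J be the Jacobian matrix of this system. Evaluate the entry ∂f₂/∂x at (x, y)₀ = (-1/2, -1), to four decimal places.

-2.0000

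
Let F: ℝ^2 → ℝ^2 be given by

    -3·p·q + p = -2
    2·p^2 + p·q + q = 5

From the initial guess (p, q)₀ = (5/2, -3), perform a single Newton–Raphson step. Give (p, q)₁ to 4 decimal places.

(1.6771, -0.4971)

At (5/2, -3): F = (27.0000, -3.0000).
Jacobian J = [[-3·q + 1, -3·p], [4·p + q, p + 1]].
At the point, J = [[10.0000, -7.5000], [7.0000, 3.5000]] (det J = 87.5000).
Solving J·Δ = −F gives Δ = (-0.8229, 2.5029).
Then the next iterate is (p, q)₁ = (1.6771, -0.4971).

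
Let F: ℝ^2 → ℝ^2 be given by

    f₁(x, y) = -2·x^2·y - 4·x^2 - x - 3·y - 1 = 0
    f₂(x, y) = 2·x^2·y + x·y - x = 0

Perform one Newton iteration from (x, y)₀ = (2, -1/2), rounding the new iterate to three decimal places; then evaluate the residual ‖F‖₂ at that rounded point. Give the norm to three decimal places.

3.679

At (2, -1/2): F = (-13.500, -7.000).
Jacobian J = [[-4·x·y - 8·x - 1, -2·x^2 - 3], [4·x·y + y - 1, 2·x^2 + x]].
At the point, J = [[-13.000, -11.000], [-5.500, 10.000]] (det J = -190.500).
Solving J·Δ = −F gives Δ = (-1.113, 0.088).
Then the next iterate is (x, y)₁ = (0.887, -0.412).
Re-evaluating at (0.887, -0.412): F = (-3.14978, -1.90074), so ‖F‖₂ = 3.679.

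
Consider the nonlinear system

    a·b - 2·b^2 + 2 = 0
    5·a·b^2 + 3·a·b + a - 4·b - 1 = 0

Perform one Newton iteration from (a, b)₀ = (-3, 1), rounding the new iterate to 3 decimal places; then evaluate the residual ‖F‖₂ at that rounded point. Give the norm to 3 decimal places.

16.020

At (-3, 1): F = (-3.000, -32.000).
Jacobian J = [[b, a - 4·b], [5·b^2 + 3·b + 1, 10·a·b + 3·a - 4]].
At the point, J = [[1.000, -7.000], [9.000, -43.000]] (det J = 20.000).
Solving J·Δ = −F gives Δ = (4.750, 0.250).
Then the next iterate is (a, b)₁ = (1.750, 1.250).
Re-evaluating at (1.750, 1.250): F = (1.06250, 15.98438), so ‖F‖₂ = 16.020.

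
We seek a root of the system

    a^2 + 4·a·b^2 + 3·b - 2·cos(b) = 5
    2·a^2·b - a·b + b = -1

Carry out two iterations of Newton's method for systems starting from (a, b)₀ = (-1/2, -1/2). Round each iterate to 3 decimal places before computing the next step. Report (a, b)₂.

(-1.985, 1.114)

At (-1/2, -1/2): F = (-8.50517, 0.000).
Jacobian J = [[2·a + 4·b^2, 8·a·b + 2·sin(b) + 3], [4·a·b - b, 2·a^2 - a + 1]].
At the point, J = [[0.000, 4.04115], [1.500, 2.000]] (det J = -6.06172).
Solving J·Δ = −F gives Δ = (-2.806, 2.105).
Then the next iterate is (a, b)₁ = (-3.306, 1.605).
Round to (-3.306, 1.605) and repeat: F = (-23.25232, 42.99526), J = [[3.69210, -37.45021], [-22.82952, 26.16527]].
Δ = (1.321, -0.491), so (a, b)₂ = (-1.985, 1.114).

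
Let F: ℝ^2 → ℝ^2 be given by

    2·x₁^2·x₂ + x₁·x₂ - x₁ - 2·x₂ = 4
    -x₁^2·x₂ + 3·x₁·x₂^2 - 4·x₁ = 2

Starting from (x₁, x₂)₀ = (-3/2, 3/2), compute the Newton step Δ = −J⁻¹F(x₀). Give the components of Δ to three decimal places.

(-0.199, -0.695)

At (-3/2, 3/2): F = (-1.000, -9.500).
Jacobian J = [[4·x₁·x₂ + x₂ - 1, 2·x₁^2 + x₁ - 2], [-2·x₁·x₂ + 3·x₂^2 - 4, -x₁^2 + 6·x₁·x₂]].
At the point, J = [[-8.500, 1.000], [7.250, -15.750]] (det J = 126.625).
Solving J·Δ = −F gives Δ = (-0.199, -0.695).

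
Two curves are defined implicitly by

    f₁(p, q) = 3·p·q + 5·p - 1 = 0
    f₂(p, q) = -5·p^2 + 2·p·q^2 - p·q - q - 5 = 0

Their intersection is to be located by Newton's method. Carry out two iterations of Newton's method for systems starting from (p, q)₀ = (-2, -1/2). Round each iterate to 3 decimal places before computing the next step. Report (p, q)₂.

(0.283, -1.271)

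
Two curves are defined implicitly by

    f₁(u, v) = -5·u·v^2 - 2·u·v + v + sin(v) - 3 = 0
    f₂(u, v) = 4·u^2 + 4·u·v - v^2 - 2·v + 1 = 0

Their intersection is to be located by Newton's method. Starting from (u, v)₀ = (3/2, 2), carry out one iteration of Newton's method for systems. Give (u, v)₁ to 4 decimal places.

(0.8000, 1.4049)

At (3/2, 2): F = (-36.090703, 14.0000).
Jacobian J = [[-5·v^2 - 2·v, -10·u·v - 2·u + cos(v) + 1], [8·u + 4·v, 4·u - 2·v - 2]].
At the point, J = [[-24.0000, -32.416147], [20.0000, 0.0000]] (det J = 648.322937).
Solving J·Δ = −F gives Δ = (-0.7000, -0.5951).
Then the next iterate is (u, v)₁ = (0.8000, 1.4049).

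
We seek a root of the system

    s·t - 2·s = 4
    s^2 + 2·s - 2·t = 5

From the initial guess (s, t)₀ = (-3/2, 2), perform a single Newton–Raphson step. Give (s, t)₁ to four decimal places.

At (-3/2, 2): F = (-4.0000, -9.7500).
Jacobian J = [[t - 2, s], [2·s + 2, -2]].
At the point, J = [[0.0000, -1.5000], [-1.0000, -2.0000]] (det J = -1.5000).
Solving J·Δ = −F gives Δ = (-4.4167, -2.6667).
Then the next iterate is (s, t)₁ = (-5.9167, -0.6667).

(-5.9167, -0.6667)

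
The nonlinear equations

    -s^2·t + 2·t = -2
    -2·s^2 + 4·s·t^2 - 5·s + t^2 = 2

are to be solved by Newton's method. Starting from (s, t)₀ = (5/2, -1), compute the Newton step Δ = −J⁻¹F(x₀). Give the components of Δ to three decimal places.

At (5/2, -1): F = (6.250, -16.000).
Jacobian J = [[-2·s·t, -s^2 + 2], [-4·s + 4·t^2 - 5, 8·s·t + 2·t]].
At the point, J = [[5.000, -4.250], [-11.000, -22.000]] (det J = -156.750).
Solving J·Δ = −F gives Δ = (-1.311, -0.072).

(-1.311, -0.072)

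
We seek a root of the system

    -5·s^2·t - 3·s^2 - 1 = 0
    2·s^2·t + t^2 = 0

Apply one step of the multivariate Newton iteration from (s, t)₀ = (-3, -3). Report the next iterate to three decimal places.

(-2.020, -2.190)

At (-3, -3): F = (107.000, -45.000).
Jacobian J = [[-10·s·t - 6·s, -5·s^2], [4·s·t, 2·s^2 + 2·t]].
At the point, J = [[-72.000, -45.000], [36.000, 12.000]] (det J = 756.000).
Solving J·Δ = −F gives Δ = (0.980, 0.810).
Then the next iterate is (s, t)₁ = (-2.020, -2.190).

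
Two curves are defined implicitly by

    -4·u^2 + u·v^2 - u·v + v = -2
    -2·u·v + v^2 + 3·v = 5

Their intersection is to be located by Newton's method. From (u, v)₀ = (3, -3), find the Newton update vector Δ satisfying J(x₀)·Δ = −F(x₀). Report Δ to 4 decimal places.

At (3, -3): F = (-1.0000, 13.0000).
Jacobian J = [[-8·u + v^2 - v, 2·u·v - u + 1], [-2·v, -2·u + 2·v + 3]].
At the point, J = [[-12.0000, -20.0000], [6.0000, -9.0000]] (det J = 228.0000).
Solving J·Δ = −F gives Δ = (-1.1798, 0.6579).

(-1.1798, 0.6579)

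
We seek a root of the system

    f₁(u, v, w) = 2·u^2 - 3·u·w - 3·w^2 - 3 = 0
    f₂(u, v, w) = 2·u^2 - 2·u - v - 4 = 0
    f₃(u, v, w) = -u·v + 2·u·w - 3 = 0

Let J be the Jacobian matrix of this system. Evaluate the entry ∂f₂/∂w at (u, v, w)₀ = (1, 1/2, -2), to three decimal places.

0.000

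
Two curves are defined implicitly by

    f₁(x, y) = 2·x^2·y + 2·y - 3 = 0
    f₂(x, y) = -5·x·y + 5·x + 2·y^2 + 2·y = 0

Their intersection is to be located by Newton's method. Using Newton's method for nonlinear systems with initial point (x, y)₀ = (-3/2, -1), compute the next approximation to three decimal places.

(-0.086, -0.844)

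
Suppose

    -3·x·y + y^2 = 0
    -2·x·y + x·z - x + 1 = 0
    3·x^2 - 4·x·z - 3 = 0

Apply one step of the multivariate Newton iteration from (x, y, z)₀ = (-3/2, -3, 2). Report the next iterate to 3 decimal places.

(-0.798, -1.789, 1.363)

At (-3/2, -3, 2): F = (-4.500, -9.500, 15.750).
Jacobian J = [[-3·y, -3·x + 2·y, 0], [-2·y + z - 1, -2·x, x], [6·x - 4·z, 0, -4·x]].
At the point, J = [[9.000, -1.500, 0.000], [7.000, 3.000, -1.500], [-17.000, 0.000, 6.000]] (det J = 186.750).
Solving J·Δ = −F gives Δ = (0.702, 1.211, -0.637).
Then the next iterate is (x, y, z)₁ = (-0.798, -1.789, 1.363).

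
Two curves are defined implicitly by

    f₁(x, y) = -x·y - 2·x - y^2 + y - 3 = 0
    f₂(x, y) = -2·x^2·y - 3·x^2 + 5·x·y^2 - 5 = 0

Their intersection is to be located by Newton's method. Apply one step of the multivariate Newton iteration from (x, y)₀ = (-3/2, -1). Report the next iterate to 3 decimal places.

At (-3/2, -1): F = (-3.500, -14.750).
Jacobian J = [[-y - 2, -x - 2·y + 1], [-4·x·y - 6·x + 5·y^2, -2·x^2 + 10·x·y]].
At the point, J = [[-1.000, 4.500], [8.000, 10.500]] (det J = -46.500).
Solving J·Δ = −F gives Δ = (0.637, 0.919).
Then the next iterate is (x, y)₁ = (-0.863, -0.081).

(-0.863, -0.081)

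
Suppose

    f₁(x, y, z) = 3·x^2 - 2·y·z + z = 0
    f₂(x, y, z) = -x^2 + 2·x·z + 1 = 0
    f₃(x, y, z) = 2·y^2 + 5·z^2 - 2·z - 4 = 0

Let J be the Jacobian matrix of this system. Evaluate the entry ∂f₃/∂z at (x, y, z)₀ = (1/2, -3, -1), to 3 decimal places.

∂f₃/∂z = 10·z - 2.
At (1/2, -3, -1) this is -12.000.

-12.000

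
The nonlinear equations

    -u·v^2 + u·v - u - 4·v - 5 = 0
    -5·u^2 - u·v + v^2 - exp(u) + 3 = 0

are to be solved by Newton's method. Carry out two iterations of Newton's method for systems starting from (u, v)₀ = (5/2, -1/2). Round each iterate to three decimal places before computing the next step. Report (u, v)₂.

(0.429, 1.748)

At (5/2, -1/2): F = (-7.375, -38.93249).
Jacobian J = [[-v^2 + v - 1, -2·u·v + u - 4], [-10·u - v - exp(u), -u + 2·v]].
At the point, J = [[-1.750, 1.000], [-36.68249, -3.500]] (det J = 42.80749).
Solving J·Δ = −F gives Δ = (-1.512, 4.728).
Then the next iterate is (u, v)₁ = (0.988, 4.228).
Round to (0.988, 4.228) and repeat: F = (-36.38421, 9.13214), J = [[-14.64798, -11.36653], [-16.79386, 7.468]].
Δ = (-0.559, -2.480), so (u, v)₂ = (0.429, 1.748).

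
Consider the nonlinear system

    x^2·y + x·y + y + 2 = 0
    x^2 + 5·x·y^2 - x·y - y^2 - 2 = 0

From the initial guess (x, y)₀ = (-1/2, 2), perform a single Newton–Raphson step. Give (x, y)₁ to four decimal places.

At (-1/2, 2): F = (3.5000, -14.7500).
Jacobian J = [[2·x·y + y, x^2 + x + 1], [2·x + 5·y^2 - y, 10·x·y - x - 2·y]].
At the point, J = [[0.0000, 0.7500], [17.0000, -13.5000]] (det J = -12.7500).
Solving J·Δ = −F gives Δ = (-2.8382, -4.6667).
Then the next iterate is (x, y)₁ = (-3.3382, -2.6667).

(-3.3382, -2.6667)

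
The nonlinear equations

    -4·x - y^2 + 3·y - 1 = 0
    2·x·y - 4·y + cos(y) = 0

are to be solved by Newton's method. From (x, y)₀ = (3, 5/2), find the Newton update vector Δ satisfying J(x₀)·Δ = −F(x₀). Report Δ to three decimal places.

(1.837, -9.548)

At (3, 5/2): F = (-11.750, 4.19886).
Jacobian J = [[-4, -2·y + 3], [2·y, 2·x - sin(y) - 4]].
At the point, J = [[-4.000, -2.000], [5.000, 1.40153]] (det J = 4.39389).
Solving J·Δ = −F gives Δ = (1.837, -9.548).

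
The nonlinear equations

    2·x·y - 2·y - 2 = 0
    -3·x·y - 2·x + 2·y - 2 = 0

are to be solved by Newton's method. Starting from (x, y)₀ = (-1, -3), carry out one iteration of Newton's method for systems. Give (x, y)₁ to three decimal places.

(-6.000, 7.000)

At (-1, -3): F = (10.000, -15.000).
Jacobian J = [[2·y, 2·x - 2], [-3·y - 2, -3·x + 2]].
At the point, J = [[-6.000, -4.000], [7.000, 5.000]] (det J = -2.000).
Solving J·Δ = −F gives Δ = (-5.000, 10.000).
Then the next iterate is (x, y)₁ = (-6.000, 7.000).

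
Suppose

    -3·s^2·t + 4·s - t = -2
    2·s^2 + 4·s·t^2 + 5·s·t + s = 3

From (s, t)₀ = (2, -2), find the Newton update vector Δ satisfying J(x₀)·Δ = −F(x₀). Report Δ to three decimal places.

(-1.295, -0.019)

At (2, -2): F = (36.000, 19.000).
Jacobian J = [[-6·s·t + 4, -3·s^2 - 1], [4·s + 4·t^2 + 5·t + 1, 8·s·t + 5·s]].
At the point, J = [[28.000, -13.000], [15.000, -22.000]] (det J = -421.000).
Solving J·Δ = −F gives Δ = (-1.295, -0.019).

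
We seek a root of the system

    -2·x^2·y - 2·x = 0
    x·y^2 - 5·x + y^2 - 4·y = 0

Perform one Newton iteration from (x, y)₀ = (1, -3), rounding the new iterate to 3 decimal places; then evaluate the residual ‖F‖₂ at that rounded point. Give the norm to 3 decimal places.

5.409

At (1, -3): F = (4.000, 25.000).
Jacobian J = [[-4·x·y - 2, -2·x^2], [y^2 - 5, 2·x·y + 2·y - 4]].
At the point, J = [[10.000, -2.000], [4.000, -16.000]] (det J = -152.000).
Solving J·Δ = −F gives Δ = (-0.092, 1.539).
Then the next iterate is (x, y)₁ = (0.908, -1.461).
Re-evaluating at (0.908, -1.461): F = (0.59308, 5.37667), so ‖F‖₂ = 5.409.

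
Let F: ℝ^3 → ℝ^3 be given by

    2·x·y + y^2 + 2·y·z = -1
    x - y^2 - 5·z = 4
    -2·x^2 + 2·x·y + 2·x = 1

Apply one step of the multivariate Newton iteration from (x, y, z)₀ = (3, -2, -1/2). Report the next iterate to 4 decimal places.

(1.7752, -0.6913, -0.1980)

At (3, -2, -1/2): F = (-5.0000, -2.5000, -25.0000).
Jacobian J = [[2·y, 2·x + 2·y + 2·z, 2·y], [1, -2·y, -5], [-4·x + 2·y + 2, 2·x, 0]].
At the point, J = [[-4.0000, 1.0000, -4.0000], [1.0000, 4.0000, -5.0000], [-14.0000, 6.0000, 0.0000]] (det J = -298.0000).
Solving J·Δ = −F gives Δ = (-1.2248, 1.3087, 0.3020).
Then the next iterate is (x, y, z)₁ = (1.7752, -0.6913, -0.1980).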